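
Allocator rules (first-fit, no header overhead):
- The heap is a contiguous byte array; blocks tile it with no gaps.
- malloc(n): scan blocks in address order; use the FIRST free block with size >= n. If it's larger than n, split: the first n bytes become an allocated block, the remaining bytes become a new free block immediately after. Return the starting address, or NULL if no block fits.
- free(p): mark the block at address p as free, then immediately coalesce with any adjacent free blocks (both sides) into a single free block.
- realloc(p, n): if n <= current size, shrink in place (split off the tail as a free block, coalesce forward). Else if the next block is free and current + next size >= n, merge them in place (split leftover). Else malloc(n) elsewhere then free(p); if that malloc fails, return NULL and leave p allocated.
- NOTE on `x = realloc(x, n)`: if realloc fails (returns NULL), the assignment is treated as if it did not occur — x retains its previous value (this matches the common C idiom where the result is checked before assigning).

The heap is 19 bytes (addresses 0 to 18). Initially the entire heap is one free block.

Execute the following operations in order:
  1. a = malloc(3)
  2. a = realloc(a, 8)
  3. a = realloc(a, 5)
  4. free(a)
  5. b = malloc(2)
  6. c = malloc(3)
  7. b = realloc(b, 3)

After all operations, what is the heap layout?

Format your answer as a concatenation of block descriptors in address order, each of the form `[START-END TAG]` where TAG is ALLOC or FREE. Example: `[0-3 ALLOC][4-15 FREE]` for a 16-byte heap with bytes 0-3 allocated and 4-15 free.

Answer: [0-1 FREE][2-4 ALLOC][5-7 ALLOC][8-18 FREE]

Derivation:
Op 1: a = malloc(3) -> a = 0; heap: [0-2 ALLOC][3-18 FREE]
Op 2: a = realloc(a, 8) -> a = 0; heap: [0-7 ALLOC][8-18 FREE]
Op 3: a = realloc(a, 5) -> a = 0; heap: [0-4 ALLOC][5-18 FREE]
Op 4: free(a) -> (freed a); heap: [0-18 FREE]
Op 5: b = malloc(2) -> b = 0; heap: [0-1 ALLOC][2-18 FREE]
Op 6: c = malloc(3) -> c = 2; heap: [0-1 ALLOC][2-4 ALLOC][5-18 FREE]
Op 7: b = realloc(b, 3) -> b = 5; heap: [0-1 FREE][2-4 ALLOC][5-7 ALLOC][8-18 FREE]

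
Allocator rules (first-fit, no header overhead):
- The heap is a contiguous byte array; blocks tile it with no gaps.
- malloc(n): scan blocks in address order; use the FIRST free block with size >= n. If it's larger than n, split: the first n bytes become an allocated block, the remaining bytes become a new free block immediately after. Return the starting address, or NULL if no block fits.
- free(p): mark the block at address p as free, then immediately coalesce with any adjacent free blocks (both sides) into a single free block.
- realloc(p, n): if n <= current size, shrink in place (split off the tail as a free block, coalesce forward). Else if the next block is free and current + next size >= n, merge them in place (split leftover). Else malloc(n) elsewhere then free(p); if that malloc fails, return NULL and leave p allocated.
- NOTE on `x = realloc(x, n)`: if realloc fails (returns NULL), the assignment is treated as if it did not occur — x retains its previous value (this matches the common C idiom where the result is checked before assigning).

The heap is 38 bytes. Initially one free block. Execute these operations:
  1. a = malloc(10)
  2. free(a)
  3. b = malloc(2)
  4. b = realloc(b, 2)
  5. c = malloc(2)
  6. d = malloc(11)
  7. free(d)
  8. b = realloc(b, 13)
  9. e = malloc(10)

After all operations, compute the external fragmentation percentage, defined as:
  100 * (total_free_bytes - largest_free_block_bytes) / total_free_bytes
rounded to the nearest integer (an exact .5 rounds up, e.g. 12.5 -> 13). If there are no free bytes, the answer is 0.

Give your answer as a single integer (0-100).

Op 1: a = malloc(10) -> a = 0; heap: [0-9 ALLOC][10-37 FREE]
Op 2: free(a) -> (freed a); heap: [0-37 FREE]
Op 3: b = malloc(2) -> b = 0; heap: [0-1 ALLOC][2-37 FREE]
Op 4: b = realloc(b, 2) -> b = 0; heap: [0-1 ALLOC][2-37 FREE]
Op 5: c = malloc(2) -> c = 2; heap: [0-1 ALLOC][2-3 ALLOC][4-37 FREE]
Op 6: d = malloc(11) -> d = 4; heap: [0-1 ALLOC][2-3 ALLOC][4-14 ALLOC][15-37 FREE]
Op 7: free(d) -> (freed d); heap: [0-1 ALLOC][2-3 ALLOC][4-37 FREE]
Op 8: b = realloc(b, 13) -> b = 4; heap: [0-1 FREE][2-3 ALLOC][4-16 ALLOC][17-37 FREE]
Op 9: e = malloc(10) -> e = 17; heap: [0-1 FREE][2-3 ALLOC][4-16 ALLOC][17-26 ALLOC][27-37 FREE]
Free blocks: [2 11] total_free=13 largest=11 -> 100*(13-11)/13 = 200/13 ≈ 15.385 -> rounds to 15

Answer: 15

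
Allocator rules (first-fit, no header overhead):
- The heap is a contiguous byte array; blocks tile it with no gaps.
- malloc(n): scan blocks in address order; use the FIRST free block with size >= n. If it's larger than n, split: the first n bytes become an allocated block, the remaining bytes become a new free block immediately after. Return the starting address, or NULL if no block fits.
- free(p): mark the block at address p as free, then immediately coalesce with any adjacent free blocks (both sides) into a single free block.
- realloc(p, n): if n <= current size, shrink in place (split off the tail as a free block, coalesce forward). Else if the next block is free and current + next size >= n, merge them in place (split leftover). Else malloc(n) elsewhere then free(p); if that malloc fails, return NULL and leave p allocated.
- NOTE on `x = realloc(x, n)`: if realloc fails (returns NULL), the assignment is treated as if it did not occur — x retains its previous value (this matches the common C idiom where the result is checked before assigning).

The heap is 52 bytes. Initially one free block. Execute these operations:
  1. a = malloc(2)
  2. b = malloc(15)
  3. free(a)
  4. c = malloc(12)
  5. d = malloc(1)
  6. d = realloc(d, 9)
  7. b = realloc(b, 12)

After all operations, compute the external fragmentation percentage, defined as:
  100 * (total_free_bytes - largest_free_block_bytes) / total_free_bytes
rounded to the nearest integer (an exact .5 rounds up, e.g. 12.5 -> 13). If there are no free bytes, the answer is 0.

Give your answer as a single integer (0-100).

Answer: 26

Derivation:
Op 1: a = malloc(2) -> a = 0; heap: [0-1 ALLOC][2-51 FREE]
Op 2: b = malloc(15) -> b = 2; heap: [0-1 ALLOC][2-16 ALLOC][17-51 FREE]
Op 3: free(a) -> (freed a); heap: [0-1 FREE][2-16 ALLOC][17-51 FREE]
Op 4: c = malloc(12) -> c = 17; heap: [0-1 FREE][2-16 ALLOC][17-28 ALLOC][29-51 FREE]
Op 5: d = malloc(1) -> d = 0; heap: [0-0 ALLOC][1-1 FREE][2-16 ALLOC][17-28 ALLOC][29-51 FREE]
Op 6: d = realloc(d, 9) -> d = 29; heap: [0-1 FREE][2-16 ALLOC][17-28 ALLOC][29-37 ALLOC][38-51 FREE]
Op 7: b = realloc(b, 12) -> b = 2; heap: [0-1 FREE][2-13 ALLOC][14-16 FREE][17-28 ALLOC][29-37 ALLOC][38-51 FREE]
Free blocks: [2 3 14] total_free=19 largest=14 -> 100*(19-14)/19 = 500/19 ≈ 26.316 -> rounds to 26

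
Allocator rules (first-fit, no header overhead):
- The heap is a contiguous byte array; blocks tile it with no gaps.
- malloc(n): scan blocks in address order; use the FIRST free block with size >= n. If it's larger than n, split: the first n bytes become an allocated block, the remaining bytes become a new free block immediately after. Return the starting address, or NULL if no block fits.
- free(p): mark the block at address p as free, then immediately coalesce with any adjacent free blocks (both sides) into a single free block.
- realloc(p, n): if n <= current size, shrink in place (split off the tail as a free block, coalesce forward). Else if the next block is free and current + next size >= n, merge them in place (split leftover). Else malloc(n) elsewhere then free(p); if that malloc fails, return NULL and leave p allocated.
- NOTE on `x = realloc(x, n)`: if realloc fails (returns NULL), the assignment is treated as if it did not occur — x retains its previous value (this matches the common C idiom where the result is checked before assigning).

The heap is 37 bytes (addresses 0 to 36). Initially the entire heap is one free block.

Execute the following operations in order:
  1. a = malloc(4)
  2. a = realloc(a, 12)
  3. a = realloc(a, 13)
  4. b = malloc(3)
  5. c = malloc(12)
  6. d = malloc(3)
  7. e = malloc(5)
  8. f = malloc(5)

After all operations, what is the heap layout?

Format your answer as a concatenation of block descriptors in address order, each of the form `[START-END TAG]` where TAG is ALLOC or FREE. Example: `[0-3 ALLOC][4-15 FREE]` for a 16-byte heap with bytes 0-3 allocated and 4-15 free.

Answer: [0-12 ALLOC][13-15 ALLOC][16-27 ALLOC][28-30 ALLOC][31-35 ALLOC][36-36 FREE]

Derivation:
Op 1: a = malloc(4) -> a = 0; heap: [0-3 ALLOC][4-36 FREE]
Op 2: a = realloc(a, 12) -> a = 0; heap: [0-11 ALLOC][12-36 FREE]
Op 3: a = realloc(a, 13) -> a = 0; heap: [0-12 ALLOC][13-36 FREE]
Op 4: b = malloc(3) -> b = 13; heap: [0-12 ALLOC][13-15 ALLOC][16-36 FREE]
Op 5: c = malloc(12) -> c = 16; heap: [0-12 ALLOC][13-15 ALLOC][16-27 ALLOC][28-36 FREE]
Op 6: d = malloc(3) -> d = 28; heap: [0-12 ALLOC][13-15 ALLOC][16-27 ALLOC][28-30 ALLOC][31-36 FREE]
Op 7: e = malloc(5) -> e = 31; heap: [0-12 ALLOC][13-15 ALLOC][16-27 ALLOC][28-30 ALLOC][31-35 ALLOC][36-36 FREE]
Op 8: f = malloc(5) -> f = NULL; heap: [0-12 ALLOC][13-15 ALLOC][16-27 ALLOC][28-30 ALLOC][31-35 ALLOC][36-36 FREE]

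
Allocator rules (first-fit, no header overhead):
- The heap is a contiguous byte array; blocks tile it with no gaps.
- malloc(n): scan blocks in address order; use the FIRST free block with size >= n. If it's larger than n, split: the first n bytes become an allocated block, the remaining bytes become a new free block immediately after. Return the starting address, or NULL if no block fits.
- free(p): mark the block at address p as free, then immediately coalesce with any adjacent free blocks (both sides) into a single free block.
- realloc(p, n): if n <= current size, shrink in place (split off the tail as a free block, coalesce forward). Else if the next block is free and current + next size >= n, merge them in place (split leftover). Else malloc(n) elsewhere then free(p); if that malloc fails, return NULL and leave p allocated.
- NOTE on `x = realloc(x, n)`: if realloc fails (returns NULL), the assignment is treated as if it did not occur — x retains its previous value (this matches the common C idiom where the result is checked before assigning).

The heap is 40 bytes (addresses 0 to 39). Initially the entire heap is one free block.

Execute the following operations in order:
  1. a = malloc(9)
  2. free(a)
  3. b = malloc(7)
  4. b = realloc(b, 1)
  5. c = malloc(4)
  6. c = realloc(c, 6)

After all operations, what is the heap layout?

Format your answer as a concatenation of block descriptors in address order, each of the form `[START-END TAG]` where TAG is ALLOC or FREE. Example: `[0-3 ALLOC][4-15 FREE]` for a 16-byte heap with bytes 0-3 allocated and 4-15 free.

Answer: [0-0 ALLOC][1-6 ALLOC][7-39 FREE]

Derivation:
Op 1: a = malloc(9) -> a = 0; heap: [0-8 ALLOC][9-39 FREE]
Op 2: free(a) -> (freed a); heap: [0-39 FREE]
Op 3: b = malloc(7) -> b = 0; heap: [0-6 ALLOC][7-39 FREE]
Op 4: b = realloc(b, 1) -> b = 0; heap: [0-0 ALLOC][1-39 FREE]
Op 5: c = malloc(4) -> c = 1; heap: [0-0 ALLOC][1-4 ALLOC][5-39 FREE]
Op 6: c = realloc(c, 6) -> c = 1; heap: [0-0 ALLOC][1-6 ALLOC][7-39 FREE]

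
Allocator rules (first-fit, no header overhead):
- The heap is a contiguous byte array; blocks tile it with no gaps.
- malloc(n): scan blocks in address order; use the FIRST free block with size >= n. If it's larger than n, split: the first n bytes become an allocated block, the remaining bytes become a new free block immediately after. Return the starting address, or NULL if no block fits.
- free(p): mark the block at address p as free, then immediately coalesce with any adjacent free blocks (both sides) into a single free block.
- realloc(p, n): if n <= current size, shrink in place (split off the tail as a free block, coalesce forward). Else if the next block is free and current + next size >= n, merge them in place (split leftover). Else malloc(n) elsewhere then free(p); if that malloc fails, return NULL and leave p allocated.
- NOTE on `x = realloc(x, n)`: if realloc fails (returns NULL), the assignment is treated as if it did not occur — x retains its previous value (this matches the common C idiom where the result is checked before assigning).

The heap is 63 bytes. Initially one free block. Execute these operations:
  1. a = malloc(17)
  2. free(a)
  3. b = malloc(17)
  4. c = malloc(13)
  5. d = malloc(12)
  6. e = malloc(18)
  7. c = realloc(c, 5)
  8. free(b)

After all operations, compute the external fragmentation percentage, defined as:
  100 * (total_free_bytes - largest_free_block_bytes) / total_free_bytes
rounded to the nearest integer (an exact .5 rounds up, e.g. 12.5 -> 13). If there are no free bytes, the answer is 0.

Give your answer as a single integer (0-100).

Answer: 39

Derivation:
Op 1: a = malloc(17) -> a = 0; heap: [0-16 ALLOC][17-62 FREE]
Op 2: free(a) -> (freed a); heap: [0-62 FREE]
Op 3: b = malloc(17) -> b = 0; heap: [0-16 ALLOC][17-62 FREE]
Op 4: c = malloc(13) -> c = 17; heap: [0-16 ALLOC][17-29 ALLOC][30-62 FREE]
Op 5: d = malloc(12) -> d = 30; heap: [0-16 ALLOC][17-29 ALLOC][30-41 ALLOC][42-62 FREE]
Op 6: e = malloc(18) -> e = 42; heap: [0-16 ALLOC][17-29 ALLOC][30-41 ALLOC][42-59 ALLOC][60-62 FREE]
Op 7: c = realloc(c, 5) -> c = 17; heap: [0-16 ALLOC][17-21 ALLOC][22-29 FREE][30-41 ALLOC][42-59 ALLOC][60-62 FREE]
Op 8: free(b) -> (freed b); heap: [0-16 FREE][17-21 ALLOC][22-29 FREE][30-41 ALLOC][42-59 ALLOC][60-62 FREE]
Free blocks: [17 8 3] total_free=28 largest=17 -> 100*(28-17)/28 = 1100/28 ≈ 39.286 -> rounds to 39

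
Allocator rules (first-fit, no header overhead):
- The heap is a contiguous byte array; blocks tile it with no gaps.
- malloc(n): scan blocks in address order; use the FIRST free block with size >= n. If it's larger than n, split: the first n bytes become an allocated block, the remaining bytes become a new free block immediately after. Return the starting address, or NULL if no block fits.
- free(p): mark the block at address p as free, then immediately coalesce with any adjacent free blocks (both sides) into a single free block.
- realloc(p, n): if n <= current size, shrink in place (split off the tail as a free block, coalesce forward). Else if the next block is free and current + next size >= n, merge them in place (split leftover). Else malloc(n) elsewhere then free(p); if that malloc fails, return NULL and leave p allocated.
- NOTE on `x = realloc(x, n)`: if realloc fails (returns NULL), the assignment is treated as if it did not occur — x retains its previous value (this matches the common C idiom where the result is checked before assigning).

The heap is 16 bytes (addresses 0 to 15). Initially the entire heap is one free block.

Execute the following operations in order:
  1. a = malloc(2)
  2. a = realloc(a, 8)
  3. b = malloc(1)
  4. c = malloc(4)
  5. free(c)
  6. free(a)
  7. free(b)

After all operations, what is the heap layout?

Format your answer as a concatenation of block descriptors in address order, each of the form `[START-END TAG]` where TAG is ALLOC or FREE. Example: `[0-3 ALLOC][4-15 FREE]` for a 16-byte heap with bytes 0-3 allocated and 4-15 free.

Answer: [0-15 FREE]

Derivation:
Op 1: a = malloc(2) -> a = 0; heap: [0-1 ALLOC][2-15 FREE]
Op 2: a = realloc(a, 8) -> a = 0; heap: [0-7 ALLOC][8-15 FREE]
Op 3: b = malloc(1) -> b = 8; heap: [0-7 ALLOC][8-8 ALLOC][9-15 FREE]
Op 4: c = malloc(4) -> c = 9; heap: [0-7 ALLOC][8-8 ALLOC][9-12 ALLOC][13-15 FREE]
Op 5: free(c) -> (freed c); heap: [0-7 ALLOC][8-8 ALLOC][9-15 FREE]
Op 6: free(a) -> (freed a); heap: [0-7 FREE][8-8 ALLOC][9-15 FREE]
Op 7: free(b) -> (freed b); heap: [0-15 FREE]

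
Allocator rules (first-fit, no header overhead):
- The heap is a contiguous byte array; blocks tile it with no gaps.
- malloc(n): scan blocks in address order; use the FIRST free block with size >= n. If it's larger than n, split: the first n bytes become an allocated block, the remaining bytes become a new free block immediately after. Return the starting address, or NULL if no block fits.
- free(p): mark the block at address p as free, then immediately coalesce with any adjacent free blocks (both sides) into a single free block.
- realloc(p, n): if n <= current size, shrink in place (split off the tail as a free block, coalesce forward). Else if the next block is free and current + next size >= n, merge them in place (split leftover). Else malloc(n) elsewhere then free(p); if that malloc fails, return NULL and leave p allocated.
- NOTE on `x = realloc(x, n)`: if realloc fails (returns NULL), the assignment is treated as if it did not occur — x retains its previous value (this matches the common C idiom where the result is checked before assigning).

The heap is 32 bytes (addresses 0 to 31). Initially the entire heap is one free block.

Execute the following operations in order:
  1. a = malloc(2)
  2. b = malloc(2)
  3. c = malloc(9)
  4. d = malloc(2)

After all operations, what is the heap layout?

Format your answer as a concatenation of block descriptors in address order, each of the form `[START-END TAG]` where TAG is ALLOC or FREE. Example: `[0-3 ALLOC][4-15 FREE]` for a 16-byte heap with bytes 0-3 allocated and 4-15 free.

Op 1: a = malloc(2) -> a = 0; heap: [0-1 ALLOC][2-31 FREE]
Op 2: b = malloc(2) -> b = 2; heap: [0-1 ALLOC][2-3 ALLOC][4-31 FREE]
Op 3: c = malloc(9) -> c = 4; heap: [0-1 ALLOC][2-3 ALLOC][4-12 ALLOC][13-31 FREE]
Op 4: d = malloc(2) -> d = 13; heap: [0-1 ALLOC][2-3 ALLOC][4-12 ALLOC][13-14 ALLOC][15-31 FREE]

Answer: [0-1 ALLOC][2-3 ALLOC][4-12 ALLOC][13-14 ALLOC][15-31 FREE]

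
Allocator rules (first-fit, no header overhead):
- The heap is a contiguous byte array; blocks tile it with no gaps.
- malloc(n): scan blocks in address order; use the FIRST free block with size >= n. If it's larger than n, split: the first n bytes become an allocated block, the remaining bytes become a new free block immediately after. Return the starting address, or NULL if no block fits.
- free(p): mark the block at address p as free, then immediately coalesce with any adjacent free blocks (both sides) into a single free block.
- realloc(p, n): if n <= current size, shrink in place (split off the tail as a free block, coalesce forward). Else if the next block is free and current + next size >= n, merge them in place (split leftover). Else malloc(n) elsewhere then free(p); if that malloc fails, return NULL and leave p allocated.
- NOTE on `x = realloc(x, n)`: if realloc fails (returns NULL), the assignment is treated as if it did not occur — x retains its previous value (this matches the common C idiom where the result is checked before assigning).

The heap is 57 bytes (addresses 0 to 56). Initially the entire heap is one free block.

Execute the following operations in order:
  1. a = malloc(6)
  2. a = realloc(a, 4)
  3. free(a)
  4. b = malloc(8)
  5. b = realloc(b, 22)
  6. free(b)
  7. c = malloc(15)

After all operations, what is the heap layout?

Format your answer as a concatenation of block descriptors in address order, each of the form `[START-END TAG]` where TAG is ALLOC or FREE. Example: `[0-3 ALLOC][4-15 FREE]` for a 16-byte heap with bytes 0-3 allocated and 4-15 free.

Answer: [0-14 ALLOC][15-56 FREE]

Derivation:
Op 1: a = malloc(6) -> a = 0; heap: [0-5 ALLOC][6-56 FREE]
Op 2: a = realloc(a, 4) -> a = 0; heap: [0-3 ALLOC][4-56 FREE]
Op 3: free(a) -> (freed a); heap: [0-56 FREE]
Op 4: b = malloc(8) -> b = 0; heap: [0-7 ALLOC][8-56 FREE]
Op 5: b = realloc(b, 22) -> b = 0; heap: [0-21 ALLOC][22-56 FREE]
Op 6: free(b) -> (freed b); heap: [0-56 FREE]
Op 7: c = malloc(15) -> c = 0; heap: [0-14 ALLOC][15-56 FREE]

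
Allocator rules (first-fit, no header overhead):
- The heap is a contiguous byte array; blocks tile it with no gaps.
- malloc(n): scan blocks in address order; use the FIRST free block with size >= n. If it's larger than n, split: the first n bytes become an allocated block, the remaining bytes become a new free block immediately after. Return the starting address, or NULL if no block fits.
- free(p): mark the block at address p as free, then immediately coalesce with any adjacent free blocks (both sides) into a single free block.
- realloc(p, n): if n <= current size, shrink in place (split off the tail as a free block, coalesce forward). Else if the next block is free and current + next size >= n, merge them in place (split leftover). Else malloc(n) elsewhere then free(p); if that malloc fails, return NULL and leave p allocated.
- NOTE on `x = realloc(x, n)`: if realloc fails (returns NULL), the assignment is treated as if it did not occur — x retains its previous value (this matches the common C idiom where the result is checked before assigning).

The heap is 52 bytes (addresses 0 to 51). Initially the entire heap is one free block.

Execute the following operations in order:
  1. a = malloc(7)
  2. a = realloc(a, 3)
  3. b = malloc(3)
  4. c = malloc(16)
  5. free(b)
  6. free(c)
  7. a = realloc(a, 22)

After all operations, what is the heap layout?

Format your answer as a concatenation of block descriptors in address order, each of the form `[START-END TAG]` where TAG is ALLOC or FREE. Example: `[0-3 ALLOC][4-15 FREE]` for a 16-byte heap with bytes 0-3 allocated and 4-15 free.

Op 1: a = malloc(7) -> a = 0; heap: [0-6 ALLOC][7-51 FREE]
Op 2: a = realloc(a, 3) -> a = 0; heap: [0-2 ALLOC][3-51 FREE]
Op 3: b = malloc(3) -> b = 3; heap: [0-2 ALLOC][3-5 ALLOC][6-51 FREE]
Op 4: c = malloc(16) -> c = 6; heap: [0-2 ALLOC][3-5 ALLOC][6-21 ALLOC][22-51 FREE]
Op 5: free(b) -> (freed b); heap: [0-2 ALLOC][3-5 FREE][6-21 ALLOC][22-51 FREE]
Op 6: free(c) -> (freed c); heap: [0-2 ALLOC][3-51 FREE]
Op 7: a = realloc(a, 22) -> a = 0; heap: [0-21 ALLOC][22-51 FREE]

Answer: [0-21 ALLOC][22-51 FREE]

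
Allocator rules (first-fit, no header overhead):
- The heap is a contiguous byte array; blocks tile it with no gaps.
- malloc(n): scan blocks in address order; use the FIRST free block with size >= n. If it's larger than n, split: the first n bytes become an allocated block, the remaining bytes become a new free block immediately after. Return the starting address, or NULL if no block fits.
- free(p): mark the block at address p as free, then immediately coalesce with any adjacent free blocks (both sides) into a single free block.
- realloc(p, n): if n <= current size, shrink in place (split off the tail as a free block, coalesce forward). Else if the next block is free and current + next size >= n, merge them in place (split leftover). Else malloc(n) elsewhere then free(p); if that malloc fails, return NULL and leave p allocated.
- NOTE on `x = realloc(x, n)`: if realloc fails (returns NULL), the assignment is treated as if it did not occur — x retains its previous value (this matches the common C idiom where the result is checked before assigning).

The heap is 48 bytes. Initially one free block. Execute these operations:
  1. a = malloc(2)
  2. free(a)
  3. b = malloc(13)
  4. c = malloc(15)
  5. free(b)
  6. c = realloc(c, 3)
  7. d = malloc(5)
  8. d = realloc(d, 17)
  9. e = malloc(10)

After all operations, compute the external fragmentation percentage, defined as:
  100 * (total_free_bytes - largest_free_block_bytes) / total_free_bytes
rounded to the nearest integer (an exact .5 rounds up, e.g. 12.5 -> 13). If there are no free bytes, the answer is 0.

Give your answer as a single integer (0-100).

Op 1: a = malloc(2) -> a = 0; heap: [0-1 ALLOC][2-47 FREE]
Op 2: free(a) -> (freed a); heap: [0-47 FREE]
Op 3: b = malloc(13) -> b = 0; heap: [0-12 ALLOC][13-47 FREE]
Op 4: c = malloc(15) -> c = 13; heap: [0-12 ALLOC][13-27 ALLOC][28-47 FREE]
Op 5: free(b) -> (freed b); heap: [0-12 FREE][13-27 ALLOC][28-47 FREE]
Op 6: c = realloc(c, 3) -> c = 13; heap: [0-12 FREE][13-15 ALLOC][16-47 FREE]
Op 7: d = malloc(5) -> d = 0; heap: [0-4 ALLOC][5-12 FREE][13-15 ALLOC][16-47 FREE]
Op 8: d = realloc(d, 17) -> d = 16; heap: [0-12 FREE][13-15 ALLOC][16-32 ALLOC][33-47 FREE]
Op 9: e = malloc(10) -> e = 0; heap: [0-9 ALLOC][10-12 FREE][13-15 ALLOC][16-32 ALLOC][33-47 FREE]
Free blocks: [3 15] total_free=18 largest=15 -> 100*(18-15)/18 = 300/18 ≈ 16.667 -> rounds to 17

Answer: 17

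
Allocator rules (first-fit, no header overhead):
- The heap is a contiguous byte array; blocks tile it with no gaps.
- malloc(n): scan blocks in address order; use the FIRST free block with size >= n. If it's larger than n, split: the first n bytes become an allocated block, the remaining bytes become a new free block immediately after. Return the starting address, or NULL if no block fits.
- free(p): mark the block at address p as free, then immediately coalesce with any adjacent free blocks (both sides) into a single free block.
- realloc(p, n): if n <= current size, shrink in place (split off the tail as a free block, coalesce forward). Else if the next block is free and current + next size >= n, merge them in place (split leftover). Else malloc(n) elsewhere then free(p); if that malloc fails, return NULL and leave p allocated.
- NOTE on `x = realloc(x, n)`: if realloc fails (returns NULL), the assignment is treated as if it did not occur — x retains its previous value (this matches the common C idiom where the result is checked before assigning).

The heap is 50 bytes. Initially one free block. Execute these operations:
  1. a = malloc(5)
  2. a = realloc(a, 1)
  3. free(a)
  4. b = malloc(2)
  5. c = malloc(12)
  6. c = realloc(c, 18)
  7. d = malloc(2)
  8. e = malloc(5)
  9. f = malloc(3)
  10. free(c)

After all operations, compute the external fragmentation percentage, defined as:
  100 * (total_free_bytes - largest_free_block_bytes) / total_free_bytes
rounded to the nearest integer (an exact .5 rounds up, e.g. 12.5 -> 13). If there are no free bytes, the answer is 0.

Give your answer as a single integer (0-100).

Op 1: a = malloc(5) -> a = 0; heap: [0-4 ALLOC][5-49 FREE]
Op 2: a = realloc(a, 1) -> a = 0; heap: [0-0 ALLOC][1-49 FREE]
Op 3: free(a) -> (freed a); heap: [0-49 FREE]
Op 4: b = malloc(2) -> b = 0; heap: [0-1 ALLOC][2-49 FREE]
Op 5: c = malloc(12) -> c = 2; heap: [0-1 ALLOC][2-13 ALLOC][14-49 FREE]
Op 6: c = realloc(c, 18) -> c = 2; heap: [0-1 ALLOC][2-19 ALLOC][20-49 FREE]
Op 7: d = malloc(2) -> d = 20; heap: [0-1 ALLOC][2-19 ALLOC][20-21 ALLOC][22-49 FREE]
Op 8: e = malloc(5) -> e = 22; heap: [0-1 ALLOC][2-19 ALLOC][20-21 ALLOC][22-26 ALLOC][27-49 FREE]
Op 9: f = malloc(3) -> f = 27; heap: [0-1 ALLOC][2-19 ALLOC][20-21 ALLOC][22-26 ALLOC][27-29 ALLOC][30-49 FREE]
Op 10: free(c) -> (freed c); heap: [0-1 ALLOC][2-19 FREE][20-21 ALLOC][22-26 ALLOC][27-29 ALLOC][30-49 FREE]
Free blocks: [18 20] total_free=38 largest=20 -> 100*(38-20)/38 = 1800/38 ≈ 47.368 -> rounds to 47

Answer: 47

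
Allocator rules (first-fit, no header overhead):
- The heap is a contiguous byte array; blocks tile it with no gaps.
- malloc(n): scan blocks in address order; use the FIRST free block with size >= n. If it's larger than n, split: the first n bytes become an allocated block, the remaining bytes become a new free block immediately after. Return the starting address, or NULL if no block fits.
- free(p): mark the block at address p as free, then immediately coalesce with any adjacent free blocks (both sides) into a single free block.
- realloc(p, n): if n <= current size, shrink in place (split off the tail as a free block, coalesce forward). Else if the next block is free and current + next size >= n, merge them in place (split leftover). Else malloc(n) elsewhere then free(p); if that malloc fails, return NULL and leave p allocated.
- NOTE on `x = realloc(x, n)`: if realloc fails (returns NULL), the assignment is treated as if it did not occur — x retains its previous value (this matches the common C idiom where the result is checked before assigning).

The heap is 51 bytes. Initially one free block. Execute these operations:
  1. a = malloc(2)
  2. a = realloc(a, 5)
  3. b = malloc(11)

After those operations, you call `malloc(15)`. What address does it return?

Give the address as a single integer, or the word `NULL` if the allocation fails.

Answer: 16

Derivation:
Op 1: a = malloc(2) -> a = 0; heap: [0-1 ALLOC][2-50 FREE]
Op 2: a = realloc(a, 5) -> a = 0; heap: [0-4 ALLOC][5-50 FREE]
Op 3: b = malloc(11) -> b = 5; heap: [0-4 ALLOC][5-15 ALLOC][16-50 FREE]
malloc(15): first-fit scan over [0-4 ALLOC][5-15 ALLOC][16-50 FREE] -> 16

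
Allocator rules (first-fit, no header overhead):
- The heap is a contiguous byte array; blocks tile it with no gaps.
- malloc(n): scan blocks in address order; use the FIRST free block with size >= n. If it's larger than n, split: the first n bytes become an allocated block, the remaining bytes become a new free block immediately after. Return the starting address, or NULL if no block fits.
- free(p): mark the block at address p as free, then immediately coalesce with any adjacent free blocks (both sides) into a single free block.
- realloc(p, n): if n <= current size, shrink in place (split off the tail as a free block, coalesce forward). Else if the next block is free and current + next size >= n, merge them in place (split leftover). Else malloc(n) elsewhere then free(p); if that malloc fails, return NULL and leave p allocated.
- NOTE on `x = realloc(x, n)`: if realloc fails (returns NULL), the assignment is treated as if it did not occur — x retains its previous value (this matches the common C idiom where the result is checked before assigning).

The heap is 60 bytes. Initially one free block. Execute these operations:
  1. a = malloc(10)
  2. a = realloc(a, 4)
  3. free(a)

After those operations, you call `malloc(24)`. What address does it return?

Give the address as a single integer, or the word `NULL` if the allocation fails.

Op 1: a = malloc(10) -> a = 0; heap: [0-9 ALLOC][10-59 FREE]
Op 2: a = realloc(a, 4) -> a = 0; heap: [0-3 ALLOC][4-59 FREE]
Op 3: free(a) -> (freed a); heap: [0-59 FREE]
malloc(24): first-fit scan over [0-59 FREE] -> 0

Answer: 0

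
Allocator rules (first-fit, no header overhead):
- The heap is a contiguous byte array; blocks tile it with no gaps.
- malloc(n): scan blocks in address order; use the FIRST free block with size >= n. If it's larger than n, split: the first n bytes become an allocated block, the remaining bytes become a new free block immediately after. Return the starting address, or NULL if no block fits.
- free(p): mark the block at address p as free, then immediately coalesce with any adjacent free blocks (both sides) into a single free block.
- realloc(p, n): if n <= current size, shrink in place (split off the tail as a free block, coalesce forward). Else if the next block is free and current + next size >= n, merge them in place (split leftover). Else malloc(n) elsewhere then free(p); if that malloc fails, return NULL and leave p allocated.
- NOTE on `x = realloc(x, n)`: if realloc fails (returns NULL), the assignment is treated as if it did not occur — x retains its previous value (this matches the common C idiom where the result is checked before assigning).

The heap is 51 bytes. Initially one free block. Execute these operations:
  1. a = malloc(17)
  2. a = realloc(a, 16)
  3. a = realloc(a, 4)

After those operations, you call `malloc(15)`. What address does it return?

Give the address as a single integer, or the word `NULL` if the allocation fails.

Op 1: a = malloc(17) -> a = 0; heap: [0-16 ALLOC][17-50 FREE]
Op 2: a = realloc(a, 16) -> a = 0; heap: [0-15 ALLOC][16-50 FREE]
Op 3: a = realloc(a, 4) -> a = 0; heap: [0-3 ALLOC][4-50 FREE]
malloc(15): first-fit scan over [0-3 ALLOC][4-50 FREE] -> 4

Answer: 4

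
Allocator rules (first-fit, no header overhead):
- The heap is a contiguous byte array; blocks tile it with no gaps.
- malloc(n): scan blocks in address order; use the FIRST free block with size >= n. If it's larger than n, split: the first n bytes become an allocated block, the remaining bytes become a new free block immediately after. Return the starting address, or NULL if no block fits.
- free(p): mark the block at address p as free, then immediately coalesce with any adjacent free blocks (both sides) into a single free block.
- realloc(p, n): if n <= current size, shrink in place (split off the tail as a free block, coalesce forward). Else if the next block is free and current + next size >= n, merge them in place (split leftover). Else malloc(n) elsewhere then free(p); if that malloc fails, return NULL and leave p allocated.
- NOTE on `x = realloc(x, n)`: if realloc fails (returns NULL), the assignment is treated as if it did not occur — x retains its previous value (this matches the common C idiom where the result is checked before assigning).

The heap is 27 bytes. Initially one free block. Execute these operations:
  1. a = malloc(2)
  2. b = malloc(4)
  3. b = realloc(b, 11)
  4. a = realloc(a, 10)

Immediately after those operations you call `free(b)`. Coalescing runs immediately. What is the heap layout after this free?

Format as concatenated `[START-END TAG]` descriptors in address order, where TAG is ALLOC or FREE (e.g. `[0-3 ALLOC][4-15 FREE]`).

Op 1: a = malloc(2) -> a = 0; heap: [0-1 ALLOC][2-26 FREE]
Op 2: b = malloc(4) -> b = 2; heap: [0-1 ALLOC][2-5 ALLOC][6-26 FREE]
Op 3: b = realloc(b, 11) -> b = 2; heap: [0-1 ALLOC][2-12 ALLOC][13-26 FREE]
Op 4: a = realloc(a, 10) -> a = 13; heap: [0-1 FREE][2-12 ALLOC][13-22 ALLOC][23-26 FREE]
free(b): b = 2 -> block [2-12 ALLOC]; mark free, coalesce with adjacent free neighbors -> [0-12 FREE][13-22 ALLOC][23-26 FREE]

Answer: [0-12 FREE][13-22 ALLOC][23-26 FREE]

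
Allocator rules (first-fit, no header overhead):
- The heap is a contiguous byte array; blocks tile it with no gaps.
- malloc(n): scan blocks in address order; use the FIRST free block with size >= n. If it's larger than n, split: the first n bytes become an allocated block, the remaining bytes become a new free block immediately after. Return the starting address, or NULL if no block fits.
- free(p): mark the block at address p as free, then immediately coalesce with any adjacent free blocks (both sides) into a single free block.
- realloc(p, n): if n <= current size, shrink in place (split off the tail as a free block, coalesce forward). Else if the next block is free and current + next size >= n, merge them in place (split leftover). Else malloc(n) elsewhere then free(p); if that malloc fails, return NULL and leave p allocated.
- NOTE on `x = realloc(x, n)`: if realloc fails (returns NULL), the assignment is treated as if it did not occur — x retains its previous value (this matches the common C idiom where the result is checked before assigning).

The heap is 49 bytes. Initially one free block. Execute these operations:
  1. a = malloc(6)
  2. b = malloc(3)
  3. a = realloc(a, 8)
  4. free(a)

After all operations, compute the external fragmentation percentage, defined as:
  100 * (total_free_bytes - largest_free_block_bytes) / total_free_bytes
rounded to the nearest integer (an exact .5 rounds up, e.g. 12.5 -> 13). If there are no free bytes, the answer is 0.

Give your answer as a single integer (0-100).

Answer: 13

Derivation:
Op 1: a = malloc(6) -> a = 0; heap: [0-5 ALLOC][6-48 FREE]
Op 2: b = malloc(3) -> b = 6; heap: [0-5 ALLOC][6-8 ALLOC][9-48 FREE]
Op 3: a = realloc(a, 8) -> a = 9; heap: [0-5 FREE][6-8 ALLOC][9-16 ALLOC][17-48 FREE]
Op 4: free(a) -> (freed a); heap: [0-5 FREE][6-8 ALLOC][9-48 FREE]
Free blocks: [6 40] total_free=46 largest=40 -> 100*(46-40)/46 = 600/46 ≈ 13.043 -> rounds to 13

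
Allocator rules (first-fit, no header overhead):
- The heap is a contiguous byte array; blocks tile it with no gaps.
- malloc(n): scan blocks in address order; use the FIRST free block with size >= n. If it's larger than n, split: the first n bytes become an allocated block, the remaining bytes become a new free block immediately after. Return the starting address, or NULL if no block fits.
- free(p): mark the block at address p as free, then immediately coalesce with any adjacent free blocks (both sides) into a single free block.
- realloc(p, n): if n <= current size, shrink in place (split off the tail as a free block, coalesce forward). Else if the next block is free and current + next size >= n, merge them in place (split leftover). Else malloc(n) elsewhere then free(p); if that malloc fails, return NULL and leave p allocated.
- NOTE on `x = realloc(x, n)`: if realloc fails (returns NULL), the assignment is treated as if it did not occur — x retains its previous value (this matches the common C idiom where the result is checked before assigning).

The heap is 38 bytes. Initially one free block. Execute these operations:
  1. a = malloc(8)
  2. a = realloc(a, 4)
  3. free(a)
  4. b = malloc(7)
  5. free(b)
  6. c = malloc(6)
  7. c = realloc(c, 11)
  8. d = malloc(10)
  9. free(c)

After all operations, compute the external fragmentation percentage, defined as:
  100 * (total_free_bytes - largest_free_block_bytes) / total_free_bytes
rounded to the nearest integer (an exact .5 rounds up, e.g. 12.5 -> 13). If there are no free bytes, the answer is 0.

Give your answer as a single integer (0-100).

Answer: 39

Derivation:
Op 1: a = malloc(8) -> a = 0; heap: [0-7 ALLOC][8-37 FREE]
Op 2: a = realloc(a, 4) -> a = 0; heap: [0-3 ALLOC][4-37 FREE]
Op 3: free(a) -> (freed a); heap: [0-37 FREE]
Op 4: b = malloc(7) -> b = 0; heap: [0-6 ALLOC][7-37 FREE]
Op 5: free(b) -> (freed b); heap: [0-37 FREE]
Op 6: c = malloc(6) -> c = 0; heap: [0-5 ALLOC][6-37 FREE]
Op 7: c = realloc(c, 11) -> c = 0; heap: [0-10 ALLOC][11-37 FREE]
Op 8: d = malloc(10) -> d = 11; heap: [0-10 ALLOC][11-20 ALLOC][21-37 FREE]
Op 9: free(c) -> (freed c); heap: [0-10 FREE][11-20 ALLOC][21-37 FREE]
Free blocks: [11 17] total_free=28 largest=17 -> 100*(28-17)/28 = 1100/28 ≈ 39.286 -> rounds to 39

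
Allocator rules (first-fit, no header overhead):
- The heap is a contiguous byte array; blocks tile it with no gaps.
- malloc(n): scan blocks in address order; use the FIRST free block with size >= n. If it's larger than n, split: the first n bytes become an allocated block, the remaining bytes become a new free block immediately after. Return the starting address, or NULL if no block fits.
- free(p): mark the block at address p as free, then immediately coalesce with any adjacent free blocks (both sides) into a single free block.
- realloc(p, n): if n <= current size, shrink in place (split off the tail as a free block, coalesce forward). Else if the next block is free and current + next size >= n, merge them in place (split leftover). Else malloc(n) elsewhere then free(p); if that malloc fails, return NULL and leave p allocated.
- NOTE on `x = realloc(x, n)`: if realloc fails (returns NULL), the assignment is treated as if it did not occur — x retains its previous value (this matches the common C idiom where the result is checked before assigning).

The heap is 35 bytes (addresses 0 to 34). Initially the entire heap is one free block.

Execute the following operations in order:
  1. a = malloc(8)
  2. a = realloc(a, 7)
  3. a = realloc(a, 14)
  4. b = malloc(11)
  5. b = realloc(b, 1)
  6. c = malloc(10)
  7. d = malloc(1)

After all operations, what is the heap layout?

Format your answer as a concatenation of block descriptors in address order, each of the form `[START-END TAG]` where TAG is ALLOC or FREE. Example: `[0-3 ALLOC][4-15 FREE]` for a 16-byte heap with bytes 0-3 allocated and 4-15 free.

Op 1: a = malloc(8) -> a = 0; heap: [0-7 ALLOC][8-34 FREE]
Op 2: a = realloc(a, 7) -> a = 0; heap: [0-6 ALLOC][7-34 FREE]
Op 3: a = realloc(a, 14) -> a = 0; heap: [0-13 ALLOC][14-34 FREE]
Op 4: b = malloc(11) -> b = 14; heap: [0-13 ALLOC][14-24 ALLOC][25-34 FREE]
Op 5: b = realloc(b, 1) -> b = 14; heap: [0-13 ALLOC][14-14 ALLOC][15-34 FREE]
Op 6: c = malloc(10) -> c = 15; heap: [0-13 ALLOC][14-14 ALLOC][15-24 ALLOC][25-34 FREE]
Op 7: d = malloc(1) -> d = 25; heap: [0-13 ALLOC][14-14 ALLOC][15-24 ALLOC][25-25 ALLOC][26-34 FREE]

Answer: [0-13 ALLOC][14-14 ALLOC][15-24 ALLOC][25-25 ALLOC][26-34 FREE]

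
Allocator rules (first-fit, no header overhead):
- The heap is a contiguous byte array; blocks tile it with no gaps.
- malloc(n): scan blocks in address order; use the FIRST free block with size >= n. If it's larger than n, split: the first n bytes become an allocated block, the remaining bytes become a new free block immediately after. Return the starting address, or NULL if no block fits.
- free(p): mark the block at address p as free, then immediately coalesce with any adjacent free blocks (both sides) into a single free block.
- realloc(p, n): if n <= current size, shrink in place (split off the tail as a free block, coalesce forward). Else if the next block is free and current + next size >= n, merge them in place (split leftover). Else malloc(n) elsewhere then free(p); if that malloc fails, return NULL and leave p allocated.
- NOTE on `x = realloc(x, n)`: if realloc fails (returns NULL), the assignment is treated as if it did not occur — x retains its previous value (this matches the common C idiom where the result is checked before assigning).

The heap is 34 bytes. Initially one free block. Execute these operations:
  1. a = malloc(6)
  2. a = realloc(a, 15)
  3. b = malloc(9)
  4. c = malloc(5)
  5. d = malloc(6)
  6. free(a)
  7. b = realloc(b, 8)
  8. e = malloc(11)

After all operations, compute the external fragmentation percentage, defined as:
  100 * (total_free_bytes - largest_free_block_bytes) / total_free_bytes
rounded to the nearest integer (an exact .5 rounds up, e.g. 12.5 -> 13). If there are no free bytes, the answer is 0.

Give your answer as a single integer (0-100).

Answer: 50

Derivation:
Op 1: a = malloc(6) -> a = 0; heap: [0-5 ALLOC][6-33 FREE]
Op 2: a = realloc(a, 15) -> a = 0; heap: [0-14 ALLOC][15-33 FREE]
Op 3: b = malloc(9) -> b = 15; heap: [0-14 ALLOC][15-23 ALLOC][24-33 FREE]
Op 4: c = malloc(5) -> c = 24; heap: [0-14 ALLOC][15-23 ALLOC][24-28 ALLOC][29-33 FREE]
Op 5: d = malloc(6) -> d = NULL; heap: [0-14 ALLOC][15-23 ALLOC][24-28 ALLOC][29-33 FREE]
Op 6: free(a) -> (freed a); heap: [0-14 FREE][15-23 ALLOC][24-28 ALLOC][29-33 FREE]
Op 7: b = realloc(b, 8) -> b = 15; heap: [0-14 FREE][15-22 ALLOC][23-23 FREE][24-28 ALLOC][29-33 FREE]
Op 8: e = malloc(11) -> e = 0; heap: [0-10 ALLOC][11-14 FREE][15-22 ALLOC][23-23 FREE][24-28 ALLOC][29-33 FREE]
Free blocks: [4 1 5] total_free=10 largest=5 -> 100*(10-5)/10 = 500/10 = 50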